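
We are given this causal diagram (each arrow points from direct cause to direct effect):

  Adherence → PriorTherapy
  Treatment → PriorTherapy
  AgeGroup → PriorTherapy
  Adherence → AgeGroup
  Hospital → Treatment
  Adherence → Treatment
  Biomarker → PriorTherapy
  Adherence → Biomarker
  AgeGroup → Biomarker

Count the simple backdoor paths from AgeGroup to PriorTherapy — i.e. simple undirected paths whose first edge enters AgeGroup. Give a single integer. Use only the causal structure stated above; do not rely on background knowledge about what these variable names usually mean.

3

A backdoor path from AgeGroup to PriorTherapy is any simple undirected path whose first edge points into AgeGroup (i.e. leaves AgeGroup via a parent).
Parents of AgeGroup: {Adherence}.
Enumerating:
  P1: AgeGroup <- Adherence -> Treatment -> PriorTherapy
  P2: AgeGroup <- Adherence -> Biomarker -> PriorTherapy
  P3: AgeGroup <- Adherence -> PriorTherapy
That exhausts the simple backdoor paths. Count: 3.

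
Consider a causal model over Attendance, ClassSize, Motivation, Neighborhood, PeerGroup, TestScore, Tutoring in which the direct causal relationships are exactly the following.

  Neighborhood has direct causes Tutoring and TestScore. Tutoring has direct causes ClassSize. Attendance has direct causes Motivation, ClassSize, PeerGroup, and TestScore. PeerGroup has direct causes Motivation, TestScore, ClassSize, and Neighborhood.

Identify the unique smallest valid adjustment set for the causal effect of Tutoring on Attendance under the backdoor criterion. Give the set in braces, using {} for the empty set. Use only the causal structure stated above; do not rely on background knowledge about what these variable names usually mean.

{ClassSize}

Variables eligible for adjustment (non-descendants of Tutoring, excluding Tutoring and Attendance): {ClassSize, Motivation, TestScore}.
Backdoor paths from Tutoring to Attendance:
  P1: Tutoring <- ClassSize -> PeerGroup <- Motivation -> Attendance
  P2: Tutoring <- ClassSize -> PeerGroup <- TestScore -> Attendance
  P3: Tutoring <- ClassSize -> PeerGroup <- Neighborhood <- TestScore -> Attendance
  P4: Tutoring <- ClassSize -> PeerGroup -> Attendance
  P5: Tutoring <- ClassSize -> Attendance
The empty set is not sufficient: P4 (Tutoring <- ClassSize -> PeerGroup -> Attendance) has no collider blocking it and no conditioned non-collider, so it is open.
Try {ClassSize}:
  P1: blocked at fork node ClassSize ∈ conditioning set.
  P2: blocked at fork node ClassSize ∈ conditioning set.
  P3: blocked at fork node ClassSize ∈ conditioning set.
  P4: blocked at fork node ClassSize ∈ conditioning set.
  P5: blocked at fork node ClassSize ∈ conditioning set.
{ClassSize} contains no descendant of Tutoring and blocks every backdoor path.
No other singleton works — e.g. {Motivation} leaves P4 open — so {ClassSize} is the unique smallest valid adjustment set.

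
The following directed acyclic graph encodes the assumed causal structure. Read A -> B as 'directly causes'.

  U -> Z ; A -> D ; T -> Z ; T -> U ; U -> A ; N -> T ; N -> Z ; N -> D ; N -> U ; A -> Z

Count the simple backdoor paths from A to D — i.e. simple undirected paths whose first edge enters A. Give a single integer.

5

A backdoor path from A to D is any simple undirected path whose first edge points into A (i.e. leaves A via a parent).
Parents of A: {U}.
Enumerating:
  P1: A <- U <- N -> D
  P2: A <- U <- T <- N -> D
  P3: A <- U <- T -> Z <- N -> D
  P4: A <- U -> Z <- N -> D
  P5: A <- U -> Z <- T <- N -> D
That exhausts the simple backdoor paths. Count: 5.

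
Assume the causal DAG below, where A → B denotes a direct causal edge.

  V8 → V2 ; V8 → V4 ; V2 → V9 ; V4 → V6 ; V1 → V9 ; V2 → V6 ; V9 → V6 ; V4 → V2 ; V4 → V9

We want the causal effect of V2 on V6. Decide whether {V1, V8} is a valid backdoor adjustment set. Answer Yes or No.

No

Backdoor paths from V2 to V6 (paths whose first edge points into V2):
  P1: V2 <- V8 -> V4 -> V9 -> V6
  P2: V2 <- V8 -> V4 -> V6
  P3: V2 <- V4 -> V9 -> V6
  P4: V2 <- V4 -> V6
Condition 1 (no descendant of V2 in the set): holds — descendants of V2 are {V6, V9}; none are in {V1, V8}.
Condition 2 (every backdoor path blocked by {V1, V8}):
  P1: blocked at fork node V8 ∈ conditioning set.
  P2: blocked at fork node V8 ∈ conditioning set.
  P3: open — no interior node is in the conditioning set.
  P4: open — no interior node is in the conditioning set.
{V1, V8} does not satisfy the backdoor criterion.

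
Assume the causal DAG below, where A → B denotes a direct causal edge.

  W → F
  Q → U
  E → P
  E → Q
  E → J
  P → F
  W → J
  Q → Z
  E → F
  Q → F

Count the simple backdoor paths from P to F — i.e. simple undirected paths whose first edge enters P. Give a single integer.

3

A backdoor path from P to F is any simple undirected path whose first edge points into P (i.e. leaves P via a parent).
Parents of P: {E}.
Enumerating:
  P1: P <- E -> Q -> F
  P2: P <- E -> J <- W -> F
  P3: P <- E -> F
That exhausts the simple backdoor paths. Count: 3.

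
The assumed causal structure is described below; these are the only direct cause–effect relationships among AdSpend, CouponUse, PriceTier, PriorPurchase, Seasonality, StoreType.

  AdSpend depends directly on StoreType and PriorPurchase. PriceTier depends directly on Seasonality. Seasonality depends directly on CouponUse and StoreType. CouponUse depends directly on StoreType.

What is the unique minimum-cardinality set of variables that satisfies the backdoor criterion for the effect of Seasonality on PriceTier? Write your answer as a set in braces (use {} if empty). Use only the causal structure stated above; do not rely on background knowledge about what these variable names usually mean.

{}

Variables eligible for adjustment (non-descendants of Seasonality, excluding Seasonality and PriceTier): {AdSpend, CouponUse, PriorPurchase, StoreType}.
Backdoor paths from Seasonality to PriceTier:
  (none)
With no backdoor paths the empty set already satisfies the criterion, and it is trivially minimal.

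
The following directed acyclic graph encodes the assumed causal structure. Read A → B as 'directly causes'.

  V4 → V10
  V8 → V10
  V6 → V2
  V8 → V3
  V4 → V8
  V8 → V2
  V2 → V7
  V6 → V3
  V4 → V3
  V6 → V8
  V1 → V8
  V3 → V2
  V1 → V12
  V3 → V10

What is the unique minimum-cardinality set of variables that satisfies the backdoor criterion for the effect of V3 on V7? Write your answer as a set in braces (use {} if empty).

Variables eligible for adjustment (non-descendants of V3, excluding V3 and V7): {V1, V12, V4, V6, V8}.
Backdoor paths from V3 to V7:
  P1: V3 <- V6 -> V8 -> V2 -> V7
  P2: V3 <- V6 -> V2 -> V7
  P3: V3 <- V4 -> V8 <- V6 -> V2 -> V7
  P4: V3 <- V4 -> V8 -> V2 -> V7
  P5: V3 <- V4 -> V10 <- V8 <- V6 -> V2 -> V7
  P6: V3 <- V4 -> V10 <- V8 -> V2 -> V7
  P7: V3 <- V8 <- V6 -> V2 -> V7
  P8: V3 <- V8 -> V2 -> V7
The empty set is not sufficient: P1 (V3 <- V6 -> V8 -> V2 -> V7) has no collider blocking it and no conditioned non-collider, so it is open.
Try {V6, V8}:
  P1: blocked at fork node V6 ∈ conditioning set.
  P2: blocked at fork node V6 ∈ conditioning set.
  P3: blocked at fork node V6 ∈ conditioning set.
  P4: blocked at chain node V8 ∈ conditioning set.
  P5: blocked at collider V10 (neither it nor any descendant is in the conditioning set).
  P6: blocked at collider V10 (neither it nor any descendant is in the conditioning set).
  P7: blocked at chain node V8 ∈ conditioning set.
  P8: blocked at fork node V8 ∈ conditioning set.
{V6, V8} contains no descendant of V3 and blocks every backdoor path.
Every element of {V6, V8} is needed (dropping V6 leaves P2 open; dropping V8 leaves P4 open), so no proper subset is valid.
Among all size-2 subsets of the eligible variables, only {V6, V8} blocks every backdoor path, so it is the unique smallest valid adjustment set.

{V6, V8}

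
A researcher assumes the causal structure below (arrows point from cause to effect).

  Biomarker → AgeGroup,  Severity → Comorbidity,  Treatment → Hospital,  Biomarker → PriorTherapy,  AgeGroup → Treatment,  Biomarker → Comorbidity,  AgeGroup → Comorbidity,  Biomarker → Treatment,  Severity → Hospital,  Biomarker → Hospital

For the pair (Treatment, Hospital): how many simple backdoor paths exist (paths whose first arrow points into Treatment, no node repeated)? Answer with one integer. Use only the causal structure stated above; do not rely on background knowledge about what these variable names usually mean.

A backdoor path from Treatment to Hospital is any simple undirected path whose first edge points into Treatment (i.e. leaves Treatment via a parent).
Parents of Treatment: {AgeGroup, Biomarker}.
Enumerating:
  P1: Treatment <- Biomarker -> AgeGroup -> Comorbidity <- Severity -> Hospital
  P2: Treatment <- Biomarker -> Comorbidity <- Severity -> Hospital
  P3: Treatment <- Biomarker -> Hospital
  P4: Treatment <- AgeGroup <- Biomarker -> Comorbidity <- Severity -> Hospital
  P5: Treatment <- AgeGroup <- Biomarker -> Hospital
  P6: Treatment <- AgeGroup -> Comorbidity <- Biomarker -> Hospital
  P7: Treatment <- AgeGroup -> Comorbidity <- Severity -> Hospital
That exhausts the simple backdoor paths. Count: 7.

7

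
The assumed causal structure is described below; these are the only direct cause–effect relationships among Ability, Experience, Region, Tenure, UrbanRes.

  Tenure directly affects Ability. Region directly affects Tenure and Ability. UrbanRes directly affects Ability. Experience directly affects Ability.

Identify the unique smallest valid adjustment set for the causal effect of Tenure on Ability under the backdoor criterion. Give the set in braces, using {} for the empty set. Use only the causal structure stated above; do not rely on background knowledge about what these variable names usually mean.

{Region}

Variables eligible for adjustment (non-descendants of Tenure, excluding Tenure and Ability): {Experience, Region, UrbanRes}.
Backdoor paths from Tenure to Ability:
  P1: Tenure <- Region -> Ability
The empty set is not sufficient: P1 (Tenure <- Region -> Ability) has no collider blocking it and no conditioned non-collider, so it is open.
Try {Region}:
  P1: blocked at fork node Region ∈ conditioning set.
{Region} contains no descendant of Tenure and blocks every backdoor path.
No other singleton works — e.g. {UrbanRes} leaves P1 open — so {Region} is the unique smallest valid adjustment set.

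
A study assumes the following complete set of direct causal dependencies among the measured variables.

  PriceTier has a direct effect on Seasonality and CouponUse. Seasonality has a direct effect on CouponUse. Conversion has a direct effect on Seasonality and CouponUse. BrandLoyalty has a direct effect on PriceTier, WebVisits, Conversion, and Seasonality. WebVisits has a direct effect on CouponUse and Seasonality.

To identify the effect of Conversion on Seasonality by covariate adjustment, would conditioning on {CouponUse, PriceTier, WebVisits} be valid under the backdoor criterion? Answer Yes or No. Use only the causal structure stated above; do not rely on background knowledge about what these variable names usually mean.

Backdoor paths from Conversion to Seasonality (paths whose first edge points into Conversion):
  P1: Conversion <- BrandLoyalty -> WebVisits -> Seasonality
  P2: Conversion <- BrandLoyalty -> WebVisits -> CouponUse <- PriceTier -> Seasonality
  P3: Conversion <- BrandLoyalty -> WebVisits -> CouponUse <- Seasonality
  P4: Conversion <- BrandLoyalty -> PriceTier -> Seasonality
  P5: Conversion <- BrandLoyalty -> PriceTier -> CouponUse <- WebVisits -> Seasonality
  P6: Conversion <- BrandLoyalty -> PriceTier -> CouponUse <- Seasonality
  P7: Conversion <- BrandLoyalty -> Seasonality
Condition 1 (no descendant of Conversion in the set): FAILS — CouponUse is a descendant of Conversion.
Condition 2 (every backdoor path blocked by {CouponUse, PriceTier, WebVisits}):
  P1: blocked at chain node WebVisits ∈ conditioning set.
  P2: blocked at chain node WebVisits ∈ conditioning set.
  P3: blocked at chain node WebVisits ∈ conditioning set.
  P4: blocked at chain node PriceTier ∈ conditioning set.
  P5: blocked at chain node PriceTier ∈ conditioning set.
  P6: blocked at chain node PriceTier ∈ conditioning set.
  P7: open — no interior node is in the conditioning set.
{CouponUse, PriceTier, WebVisits} does not satisfy the backdoor criterion.

No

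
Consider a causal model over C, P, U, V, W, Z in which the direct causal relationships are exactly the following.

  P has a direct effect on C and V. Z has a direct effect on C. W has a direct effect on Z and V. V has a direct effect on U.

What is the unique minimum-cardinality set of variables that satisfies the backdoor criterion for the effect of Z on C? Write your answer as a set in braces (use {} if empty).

{}

Variables eligible for adjustment (non-descendants of Z, excluding Z and C): {P, U, V, W}.
Backdoor paths from Z to C:
  P1: Z <- W -> V <- P -> C
Each backdoor path contains an unconditioned collider, so every path is already blocked with the empty conditioning set:
  P1: blocked at collider V (neither it nor any descendant is in the conditioning set).
The empty set is therefore the unique smallest valid set.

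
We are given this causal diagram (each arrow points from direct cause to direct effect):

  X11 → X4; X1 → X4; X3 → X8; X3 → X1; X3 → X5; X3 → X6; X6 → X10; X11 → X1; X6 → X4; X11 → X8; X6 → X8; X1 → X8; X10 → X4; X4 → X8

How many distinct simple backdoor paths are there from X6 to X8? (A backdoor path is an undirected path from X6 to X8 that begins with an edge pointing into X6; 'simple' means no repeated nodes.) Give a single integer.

A backdoor path from X6 to X8 is any simple undirected path whose first edge points into X6 (i.e. leaves X6 via a parent).
Parents of X6: {X3}.
Enumerating:
  P1: X6 <- X3 -> X1 <- X11 -> X4 -> X8
  P2: X6 <- X3 -> X1 <- X11 -> X8
  P3: X6 <- X3 -> X1 -> X4 <- X11 -> X8
  P4: X6 <- X3 -> X1 -> X4 -> X8
  P5: X6 <- X3 -> X1 -> X8
  P6: X6 <- X3 -> X8
That exhausts the simple backdoor paths. Count: 6.

6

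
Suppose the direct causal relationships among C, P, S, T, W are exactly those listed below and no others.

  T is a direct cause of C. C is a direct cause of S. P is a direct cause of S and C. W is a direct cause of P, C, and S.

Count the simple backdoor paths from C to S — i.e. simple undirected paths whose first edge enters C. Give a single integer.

4

A backdoor path from C to S is any simple undirected path whose first edge points into C (i.e. leaves C via a parent).
Parents of C: {P, T, W}.
Enumerating:
  P1: C <- W -> P -> S
  P2: C <- W -> S
  P3: C <- P <- W -> S
  P4: C <- P -> S
That exhausts the simple backdoor paths. Count: 4.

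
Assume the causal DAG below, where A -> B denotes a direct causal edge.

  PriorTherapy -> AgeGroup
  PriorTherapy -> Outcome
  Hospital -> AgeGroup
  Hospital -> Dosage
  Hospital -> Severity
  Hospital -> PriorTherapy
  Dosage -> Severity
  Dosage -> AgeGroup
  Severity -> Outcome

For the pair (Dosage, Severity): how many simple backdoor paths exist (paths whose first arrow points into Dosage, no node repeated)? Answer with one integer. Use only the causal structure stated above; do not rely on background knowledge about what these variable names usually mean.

A backdoor path from Dosage to Severity is any simple undirected path whose first edge points into Dosage (i.e. leaves Dosage via a parent).
Parents of Dosage: {Hospital}.
Enumerating:
  P1: Dosage <- Hospital -> PriorTherapy -> Outcome <- Severity
  P2: Dosage <- Hospital -> Severity
  P3: Dosage <- Hospital -> AgeGroup <- PriorTherapy -> Outcome <- Severity
That exhausts the simple backdoor paths. Count: 3.

3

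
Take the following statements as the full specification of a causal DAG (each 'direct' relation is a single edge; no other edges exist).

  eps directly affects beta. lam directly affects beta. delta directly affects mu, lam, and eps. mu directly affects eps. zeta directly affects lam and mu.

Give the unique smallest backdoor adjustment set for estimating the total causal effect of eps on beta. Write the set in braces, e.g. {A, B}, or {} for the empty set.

{lam}

Variables eligible for adjustment (non-descendants of eps, excluding eps and beta): {delta, lam, mu, zeta}.
Backdoor paths from eps to beta:
  P1: eps <- delta -> mu <- zeta -> lam -> beta
  P2: eps <- delta -> lam -> beta
  P3: eps <- mu <- zeta -> lam -> beta
  P4: eps <- mu <- delta -> lam -> beta
The empty set is not sufficient: P2 (eps <- delta -> lam -> beta) has no collider blocking it and no conditioned non-collider, so it is open.
Try {lam}:
  P1: blocked at collider mu (neither it nor any descendant is in the conditioning set).
  P2: blocked at chain node lam ∈ conditioning set.
  P3: blocked at chain node lam ∈ conditioning set.
  P4: blocked at chain node lam ∈ conditioning set.
{lam} contains no descendant of eps and blocks every backdoor path.
No other singleton works — e.g. {zeta} leaves P2 open — so {lam} is the unique smallest valid adjustment set.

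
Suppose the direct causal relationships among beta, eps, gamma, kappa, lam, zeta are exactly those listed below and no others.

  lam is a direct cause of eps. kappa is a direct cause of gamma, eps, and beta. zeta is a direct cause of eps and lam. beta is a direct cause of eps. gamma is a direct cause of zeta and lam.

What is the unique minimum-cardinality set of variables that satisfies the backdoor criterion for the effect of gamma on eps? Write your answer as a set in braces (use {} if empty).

Variables eligible for adjustment (non-descendants of gamma, excluding gamma and eps): {beta, kappa}.
Backdoor paths from gamma to eps:
  P1: gamma <- kappa -> beta -> eps
  P2: gamma <- kappa -> eps
The empty set is not sufficient: P1 (gamma <- kappa -> beta -> eps) has no collider blocking it and no conditioned non-collider, so it is open.
Try {kappa}:
  P1: blocked at fork node kappa ∈ conditioning set.
  P2: blocked at fork node kappa ∈ conditioning set.
{kappa} contains no descendant of gamma and blocks every backdoor path.
No other singleton works — e.g. {beta} leaves P2 open — so {kappa} is the unique smallest valid adjustment set.

{kappa}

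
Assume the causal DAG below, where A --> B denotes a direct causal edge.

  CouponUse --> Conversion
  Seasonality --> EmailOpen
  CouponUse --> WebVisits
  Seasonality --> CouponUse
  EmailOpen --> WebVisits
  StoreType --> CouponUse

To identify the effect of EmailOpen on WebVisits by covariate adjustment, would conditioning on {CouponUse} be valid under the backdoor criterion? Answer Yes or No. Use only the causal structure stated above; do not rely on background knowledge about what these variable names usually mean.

Yes

Backdoor paths from EmailOpen to WebVisits (paths whose first edge points into EmailOpen):
  P1: EmailOpen <- Seasonality -> CouponUse -> WebVisits
Condition 1 (no descendant of EmailOpen in the set): holds — descendants of EmailOpen are {WebVisits}; none are in {CouponUse}.
Condition 2 (every backdoor path blocked by {CouponUse}):
  P1: blocked at chain node CouponUse ∈ conditioning set.
{CouponUse} satisfies the backdoor criterion.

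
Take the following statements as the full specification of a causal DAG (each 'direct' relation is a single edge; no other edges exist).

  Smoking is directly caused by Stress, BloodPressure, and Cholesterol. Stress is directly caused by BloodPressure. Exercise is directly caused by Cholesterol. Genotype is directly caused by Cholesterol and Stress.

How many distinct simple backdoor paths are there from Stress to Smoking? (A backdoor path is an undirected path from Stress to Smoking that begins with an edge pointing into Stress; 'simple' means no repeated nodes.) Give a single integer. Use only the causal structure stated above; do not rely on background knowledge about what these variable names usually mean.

1

A backdoor path from Stress to Smoking is any simple undirected path whose first edge points into Stress (i.e. leaves Stress via a parent).
Parents of Stress: {BloodPressure}.
Enumerating:
  P1: Stress <- BloodPressure -> Smoking
That exhausts the simple backdoor paths. Count: 1.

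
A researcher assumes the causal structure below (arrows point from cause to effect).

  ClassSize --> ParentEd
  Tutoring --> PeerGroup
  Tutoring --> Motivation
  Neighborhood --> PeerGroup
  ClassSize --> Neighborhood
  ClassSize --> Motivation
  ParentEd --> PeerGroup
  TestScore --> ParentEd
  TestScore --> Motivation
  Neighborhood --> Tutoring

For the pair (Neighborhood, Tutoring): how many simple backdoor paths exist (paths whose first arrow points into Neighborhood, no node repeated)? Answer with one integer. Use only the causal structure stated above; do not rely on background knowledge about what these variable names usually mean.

A backdoor path from Neighborhood to Tutoring is any simple undirected path whose first edge points into Neighborhood (i.e. leaves Neighborhood via a parent).
Parents of Neighborhood: {ClassSize}.
Enumerating:
  P1: Neighborhood <- ClassSize -> ParentEd <- TestScore -> Motivation <- Tutoring
  P2: Neighborhood <- ClassSize -> ParentEd -> PeerGroup <- Tutoring
  P3: Neighborhood <- ClassSize -> Motivation <- TestScore -> ParentEd -> PeerGroup <- Tutoring
  P4: Neighborhood <- ClassSize -> Motivation <- Tutoring
That exhausts the simple backdoor paths. Count: 4.

4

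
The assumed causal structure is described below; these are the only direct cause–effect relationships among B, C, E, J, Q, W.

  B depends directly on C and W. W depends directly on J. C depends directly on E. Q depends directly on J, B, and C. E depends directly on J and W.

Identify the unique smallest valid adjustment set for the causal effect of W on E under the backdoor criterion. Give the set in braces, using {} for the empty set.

Variables eligible for adjustment (non-descendants of W, excluding W and E): {J}.
Backdoor paths from W to E:
  P1: W <- J -> E
  P2: W <- J -> Q <- C <- E
  P3: W <- J -> Q <- B <- C <- E
The empty set is not sufficient: P1 (W <- J -> E) has no collider blocking it and no conditioned non-collider, so it is open.
Try {J}:
  P1: blocked at fork node J ∈ conditioning set.
  P2: blocked at fork node J ∈ conditioning set.
  P3: blocked at fork node J ∈ conditioning set.
{J} contains no descendant of W and blocks every backdoor path.
{J} is the unique smallest valid adjustment set.

{J}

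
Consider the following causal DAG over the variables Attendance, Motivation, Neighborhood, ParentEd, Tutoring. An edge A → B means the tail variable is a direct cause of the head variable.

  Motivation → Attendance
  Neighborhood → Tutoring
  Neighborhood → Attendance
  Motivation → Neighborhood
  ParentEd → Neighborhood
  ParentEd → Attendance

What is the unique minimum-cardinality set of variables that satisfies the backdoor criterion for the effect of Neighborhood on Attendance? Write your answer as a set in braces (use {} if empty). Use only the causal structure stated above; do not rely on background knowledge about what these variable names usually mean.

Variables eligible for adjustment (non-descendants of Neighborhood, excluding Neighborhood and Attendance): {Motivation, ParentEd}.
Backdoor paths from Neighborhood to Attendance:
  P1: Neighborhood <- ParentEd -> Attendance
  P2: Neighborhood <- Motivation -> Attendance
The empty set is not sufficient: P1 (Neighborhood <- ParentEd -> Attendance) has no collider blocking it and no conditioned non-collider, so it is open.
Try {Motivation, ParentEd}:
  P1: blocked at fork node ParentEd ∈ conditioning set.
  P2: blocked at fork node Motivation ∈ conditioning set.
{Motivation, ParentEd} contains no descendant of Neighborhood and blocks every backdoor path.
Every element of {Motivation, ParentEd} is needed (dropping Motivation leaves P2 open; dropping ParentEd leaves P1 open), so no proper subset is valid.
Among all size-2 subsets of the eligible variables, only {Motivation, ParentEd} blocks every backdoor path, so it is the unique smallest valid adjustment set.

{Motivation, ParentEd}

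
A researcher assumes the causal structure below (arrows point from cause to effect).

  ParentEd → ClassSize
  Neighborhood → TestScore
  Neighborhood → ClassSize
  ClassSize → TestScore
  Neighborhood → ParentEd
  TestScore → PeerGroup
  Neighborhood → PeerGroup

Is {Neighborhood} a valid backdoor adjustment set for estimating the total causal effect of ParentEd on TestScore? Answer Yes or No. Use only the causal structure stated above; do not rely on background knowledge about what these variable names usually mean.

Backdoor paths from ParentEd to TestScore (paths whose first edge points into ParentEd):
  P1: ParentEd <- Neighborhood -> ClassSize -> TestScore
  P2: ParentEd <- Neighborhood -> TestScore
  P3: ParentEd <- Neighborhood -> PeerGroup <- TestScore
Condition 1 (no descendant of ParentEd in the set): holds — descendants of ParentEd are {ClassSize, PeerGroup, TestScore}; none are in {Neighborhood}.
Condition 2 (every backdoor path blocked by {Neighborhood}):
  P1: blocked at fork node Neighborhood ∈ conditioning set.
  P2: blocked at fork node Neighborhood ∈ conditioning set.
  P3: blocked at fork node Neighborhood ∈ conditioning set.
{Neighborhood} satisfies the backdoor criterion.

Yes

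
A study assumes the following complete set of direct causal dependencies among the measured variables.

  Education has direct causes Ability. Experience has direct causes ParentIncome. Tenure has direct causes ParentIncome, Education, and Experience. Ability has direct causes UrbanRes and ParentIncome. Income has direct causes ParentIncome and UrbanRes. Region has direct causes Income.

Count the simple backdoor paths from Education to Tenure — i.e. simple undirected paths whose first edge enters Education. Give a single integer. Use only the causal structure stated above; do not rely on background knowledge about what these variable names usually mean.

A backdoor path from Education to Tenure is any simple undirected path whose first edge points into Education (i.e. leaves Education via a parent).
Parents of Education: {Ability}.
Enumerating:
  P1: Education <- Ability <- UrbanRes -> Income <- ParentIncome -> Experience -> Tenure
  P2: Education <- Ability <- UrbanRes -> Income <- ParentIncome -> Tenure
  P3: Education <- Ability <- ParentIncome -> Experience -> Tenure
  P4: Education <- Ability <- ParentIncome -> Tenure
That exhausts the simple backdoor paths. Count: 4.

4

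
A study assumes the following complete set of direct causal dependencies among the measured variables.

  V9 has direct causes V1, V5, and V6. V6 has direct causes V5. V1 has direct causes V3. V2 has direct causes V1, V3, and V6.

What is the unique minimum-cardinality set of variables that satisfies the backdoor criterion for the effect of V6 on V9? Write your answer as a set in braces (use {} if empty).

Variables eligible for adjustment (non-descendants of V6, excluding V6 and V9): {V1, V3, V5}.
Backdoor paths from V6 to V9:
  P1: V6 <- V5 -> V9
The empty set is not sufficient: P1 (V6 <- V5 -> V9) has no collider blocking it and no conditioned non-collider, so it is open.
Try {V5}:
  P1: blocked at fork node V5 ∈ conditioning set.
{V5} contains no descendant of V6 and blocks every backdoor path.
No other singleton works — e.g. {V3} leaves P1 open — so {V5} is the unique smallest valid adjustment set.

{V5}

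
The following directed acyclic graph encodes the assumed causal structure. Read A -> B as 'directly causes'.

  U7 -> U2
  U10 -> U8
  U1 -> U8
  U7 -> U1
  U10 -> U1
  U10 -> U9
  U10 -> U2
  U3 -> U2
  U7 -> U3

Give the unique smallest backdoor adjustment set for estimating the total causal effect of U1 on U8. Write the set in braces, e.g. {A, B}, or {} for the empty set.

{U10}

Variables eligible for adjustment (non-descendants of U1, excluding U1 and U8): {U10, U2, U3, U7, U9}.
Backdoor paths from U1 to U8:
  P1: U1 <- U7 -> U3 -> U2 <- U10 -> U8
  P2: U1 <- U7 -> U2 <- U10 -> U8
  P3: U1 <- U10 -> U8
The empty set is not sufficient: P3 (U1 <- U10 -> U8) has no collider blocking it and no conditioned non-collider, so it is open.
Try {U10}:
  P1: blocked at collider U2 (neither it nor any descendant is in the conditioning set).
  P2: blocked at collider U2 (neither it nor any descendant is in the conditioning set).
  P3: blocked at fork node U10 ∈ conditioning set.
{U10} contains no descendant of U1 and blocks every backdoor path.
No other singleton works — e.g. {U7} leaves P3 open — so {U10} is the unique smallest valid adjustment set.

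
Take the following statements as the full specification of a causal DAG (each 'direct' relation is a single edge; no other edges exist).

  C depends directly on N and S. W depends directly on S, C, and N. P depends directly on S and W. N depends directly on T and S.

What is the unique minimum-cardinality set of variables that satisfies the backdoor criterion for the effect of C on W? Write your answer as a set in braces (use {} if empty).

Variables eligible for adjustment (non-descendants of C, excluding C and W): {N, S, T}.
Backdoor paths from C to W:
  P1: C <- S -> N -> W
  P2: C <- S -> W
  P3: C <- S -> P <- W
  P4: C <- N <- S -> W
  P5: C <- N <- S -> P <- W
  P6: C <- N -> W
The empty set is not sufficient: P1 (C <- S -> N -> W) has no collider blocking it and no conditioned non-collider, so it is open.
Try {N, S}:
  P1: blocked at fork node S ∈ conditioning set.
  P2: blocked at fork node S ∈ conditioning set.
  P3: blocked at fork node S ∈ conditioning set.
  P4: blocked at chain node N ∈ conditioning set.
  P5: blocked at chain node N ∈ conditioning set.
  P6: blocked at fork node N ∈ conditioning set.
{N, S} contains no descendant of C and blocks every backdoor path.
Every element of {N, S} is needed (dropping N leaves P6 open; dropping S leaves P2 open), so no proper subset is valid.
Among all size-2 subsets of the eligible variables, only {N, S} blocks every backdoor path, so it is the unique smallest valid adjustment set.

{N, S}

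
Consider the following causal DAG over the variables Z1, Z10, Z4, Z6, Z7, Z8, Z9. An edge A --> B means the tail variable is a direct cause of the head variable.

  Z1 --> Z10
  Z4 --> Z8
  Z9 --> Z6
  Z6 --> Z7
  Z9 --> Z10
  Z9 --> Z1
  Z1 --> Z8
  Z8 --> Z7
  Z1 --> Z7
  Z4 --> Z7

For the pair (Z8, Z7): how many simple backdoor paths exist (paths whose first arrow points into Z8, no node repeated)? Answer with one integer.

4

A backdoor path from Z8 to Z7 is any simple undirected path whose first edge points into Z8 (i.e. leaves Z8 via a parent).
Parents of Z8: {Z1, Z4}.
Enumerating:
  P1: Z8 <- Z4 -> Z7
  P2: Z8 <- Z1 <- Z9 -> Z6 -> Z7
  P3: Z8 <- Z1 -> Z10 <- Z9 -> Z6 -> Z7
  P4: Z8 <- Z1 -> Z7
That exhausts the simple backdoor paths. Count: 4.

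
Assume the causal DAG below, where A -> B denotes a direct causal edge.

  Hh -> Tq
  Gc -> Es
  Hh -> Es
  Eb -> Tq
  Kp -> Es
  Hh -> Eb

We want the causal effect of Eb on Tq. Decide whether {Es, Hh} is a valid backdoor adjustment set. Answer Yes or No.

Backdoor paths from Eb to Tq (paths whose first edge points into Eb):
  P1: Eb <- Hh -> Tq
Condition 1 (no descendant of Eb in the set): holds — descendants of Eb are {Tq}; none are in {Es, Hh}.
Condition 2 (every backdoor path blocked by {Es, Hh}):
  P1: blocked at fork node Hh ∈ conditioning set.
{Es, Hh} satisfies the backdoor criterion.

Yes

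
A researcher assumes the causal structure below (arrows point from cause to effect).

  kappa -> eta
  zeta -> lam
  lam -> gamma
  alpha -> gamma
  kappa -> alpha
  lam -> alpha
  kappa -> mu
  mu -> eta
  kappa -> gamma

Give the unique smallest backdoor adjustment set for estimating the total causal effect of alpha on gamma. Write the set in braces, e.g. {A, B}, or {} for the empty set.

Variables eligible for adjustment (non-descendants of alpha, excluding alpha and gamma): {eta, kappa, lam, mu, zeta}.
Backdoor paths from alpha to gamma:
  P1: alpha <- lam -> gamma
  P2: alpha <- kappa -> gamma
The empty set is not sufficient: P1 (alpha <- lam -> gamma) has no collider blocking it and no conditioned non-collider, so it is open.
Try {kappa, lam}:
  P1: blocked at fork node lam ∈ conditioning set.
  P2: blocked at fork node kappa ∈ conditioning set.
{kappa, lam} contains no descendant of alpha and blocks every backdoor path.
Every element of {kappa, lam} is needed (dropping kappa leaves P2 open; dropping lam leaves P1 open), so no proper subset is valid.
Among all size-2 subsets of the eligible variables, only {kappa, lam} blocks every backdoor path, so it is the unique smallest valid adjustment set.

{kappa, lam}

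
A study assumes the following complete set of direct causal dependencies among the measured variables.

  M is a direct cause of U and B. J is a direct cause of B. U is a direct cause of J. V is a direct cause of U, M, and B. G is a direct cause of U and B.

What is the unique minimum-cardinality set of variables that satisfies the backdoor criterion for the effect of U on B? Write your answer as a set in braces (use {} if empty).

Variables eligible for adjustment (non-descendants of U, excluding U and B): {G, M, V}.
Backdoor paths from U to B:
  P1: U <- V -> M -> B
  P2: U <- V -> B
  P3: U <- G -> B
  P4: U <- M <- V -> B
  P5: U <- M -> B
The empty set is not sufficient: P1 (U <- V -> M -> B) has no collider blocking it and no conditioned non-collider, so it is open.
Try {G, M, V}:
  P1: blocked at fork node V ∈ conditioning set.
  P2: blocked at fork node V ∈ conditioning set.
  P3: blocked at fork node G ∈ conditioning set.
  P4: blocked at chain node M ∈ conditioning set.
  P5: blocked at fork node M ∈ conditioning set.
{G, M, V} contains no descendant of U and blocks every backdoor path.
Every element of {G, M, V} is needed (dropping G leaves P3 open; dropping M leaves P5 open; dropping V leaves P2 open), so no proper subset is valid.
Among all size-3 subsets of the eligible variables, only {G, M, V} blocks every backdoor path, so it is the unique smallest valid adjustment set.

{G, M, V}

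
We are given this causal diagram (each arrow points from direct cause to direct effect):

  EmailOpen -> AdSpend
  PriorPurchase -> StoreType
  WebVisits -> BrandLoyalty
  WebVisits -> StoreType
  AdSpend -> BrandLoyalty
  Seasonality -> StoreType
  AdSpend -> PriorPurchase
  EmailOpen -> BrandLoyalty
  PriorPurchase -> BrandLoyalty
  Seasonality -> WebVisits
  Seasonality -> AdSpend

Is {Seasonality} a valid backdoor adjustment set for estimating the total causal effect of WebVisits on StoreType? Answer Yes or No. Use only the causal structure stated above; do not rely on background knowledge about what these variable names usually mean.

Backdoor paths from WebVisits to StoreType (paths whose first edge points into WebVisits):
  P1: WebVisits <- Seasonality -> AdSpend <- EmailOpen -> BrandLoyalty <- PriorPurchase -> StoreType
  P2: WebVisits <- Seasonality -> AdSpend -> PriorPurchase -> StoreType
  P3: WebVisits <- Seasonality -> AdSpend -> BrandLoyalty <- PriorPurchase -> StoreType
  P4: WebVisits <- Seasonality -> StoreType
Condition 1 (no descendant of WebVisits in the set): holds — descendants of WebVisits are {BrandLoyalty, StoreType}; none are in {Seasonality}.
Condition 2 (every backdoor path blocked by {Seasonality}):
  P1: blocked at fork node Seasonality ∈ conditioning set.
  P2: blocked at fork node Seasonality ∈ conditioning set.
  P3: blocked at fork node Seasonality ∈ conditioning set.
  P4: blocked at fork node Seasonality ∈ conditioning set.
{Seasonality} satisfies the backdoor criterion.

Yes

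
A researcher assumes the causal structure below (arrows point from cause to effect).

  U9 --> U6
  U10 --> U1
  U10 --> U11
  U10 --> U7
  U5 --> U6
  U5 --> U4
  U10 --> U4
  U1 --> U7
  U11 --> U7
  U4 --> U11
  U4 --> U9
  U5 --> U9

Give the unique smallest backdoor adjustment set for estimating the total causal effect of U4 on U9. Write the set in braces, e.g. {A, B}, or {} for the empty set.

{U5}

Variables eligible for adjustment (non-descendants of U4, excluding U4 and U9): {U1, U10, U5}.
Backdoor paths from U4 to U9:
  P1: U4 <- U5 -> U9
  P2: U4 <- U5 -> U6 <- U9
The empty set is not sufficient: P1 (U4 <- U5 -> U9) has no collider blocking it and no conditioned non-collider, so it is open.
Try {U5}:
  P1: blocked at fork node U5 ∈ conditioning set.
  P2: blocked at fork node U5 ∈ conditioning set.
{U5} contains no descendant of U4 and blocks every backdoor path.
No other singleton works — e.g. {U10} leaves P1 open — so {U5} is the unique smallest valid adjustment set.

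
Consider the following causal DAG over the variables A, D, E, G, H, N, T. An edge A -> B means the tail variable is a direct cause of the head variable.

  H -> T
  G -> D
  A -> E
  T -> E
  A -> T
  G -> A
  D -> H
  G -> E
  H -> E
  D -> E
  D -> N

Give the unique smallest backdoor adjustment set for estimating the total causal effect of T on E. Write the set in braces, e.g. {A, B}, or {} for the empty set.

Variables eligible for adjustment (non-descendants of T, excluding T and E): {A, D, G, H, N}.
Backdoor paths from T to E:
  P1: T <- H <- D <- G -> A -> E
  P2: T <- H <- D <- G -> E
  P3: T <- H <- D -> E
  P4: T <- H -> E
  P5: T <- A <- G -> D -> H -> E
  P6: T <- A <- G -> D -> E
  P7: T <- A <- G -> E
  P8: T <- A -> E
The empty set is not sufficient: P1 (T <- H <- D <- G -> A -> E) has no collider blocking it and no conditioned non-collider, so it is open.
Try {A, H}:
  P1: blocked at chain node H ∈ conditioning set.
  P2: blocked at chain node H ∈ conditioning set.
  P3: blocked at chain node H ∈ conditioning set.
  P4: blocked at fork node H ∈ conditioning set.
  P5: blocked at chain node A ∈ conditioning set.
  P6: blocked at chain node A ∈ conditioning set.
  P7: blocked at chain node A ∈ conditioning set.
  P8: blocked at fork node A ∈ conditioning set.
{A, H} contains no descendant of T and blocks every backdoor path.
Every element of {A, H} is needed (dropping A leaves P6 open; dropping H leaves P2 open), so no proper subset is valid.
Among all size-2 subsets of the eligible variables, only {A, H} blocks every backdoor path, so it is the unique smallest valid adjustment set.

{A, H}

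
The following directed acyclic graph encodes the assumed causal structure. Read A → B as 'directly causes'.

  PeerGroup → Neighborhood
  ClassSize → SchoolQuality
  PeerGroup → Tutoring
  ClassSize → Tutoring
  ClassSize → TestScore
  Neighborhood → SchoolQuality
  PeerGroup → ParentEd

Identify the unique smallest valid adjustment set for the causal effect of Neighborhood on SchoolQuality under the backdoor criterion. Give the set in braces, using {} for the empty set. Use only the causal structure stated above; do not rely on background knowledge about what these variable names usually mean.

Variables eligible for adjustment (non-descendants of Neighborhood, excluding Neighborhood and SchoolQuality): {ClassSize, ParentEd, PeerGroup, TestScore, Tutoring}.
Backdoor paths from Neighborhood to SchoolQuality:
  P1: Neighborhood <- PeerGroup -> Tutoring <- ClassSize -> SchoolQuality
Each backdoor path contains an unconditioned collider, so every path is already blocked with the empty conditioning set:
  P1: blocked at collider Tutoring (neither it nor any descendant is in the conditioning set).
The empty set is therefore the unique smallest valid set.

{}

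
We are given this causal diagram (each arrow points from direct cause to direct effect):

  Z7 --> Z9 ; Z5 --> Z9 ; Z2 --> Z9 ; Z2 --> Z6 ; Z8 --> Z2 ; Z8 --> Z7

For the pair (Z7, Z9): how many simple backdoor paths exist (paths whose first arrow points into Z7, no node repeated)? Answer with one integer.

1

A backdoor path from Z7 to Z9 is any simple undirected path whose first edge points into Z7 (i.e. leaves Z7 via a parent).
Parents of Z7: {Z8}.
Enumerating:
  P1: Z7 <- Z8 -> Z2 -> Z9
That exhausts the simple backdoor paths. Count: 1.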